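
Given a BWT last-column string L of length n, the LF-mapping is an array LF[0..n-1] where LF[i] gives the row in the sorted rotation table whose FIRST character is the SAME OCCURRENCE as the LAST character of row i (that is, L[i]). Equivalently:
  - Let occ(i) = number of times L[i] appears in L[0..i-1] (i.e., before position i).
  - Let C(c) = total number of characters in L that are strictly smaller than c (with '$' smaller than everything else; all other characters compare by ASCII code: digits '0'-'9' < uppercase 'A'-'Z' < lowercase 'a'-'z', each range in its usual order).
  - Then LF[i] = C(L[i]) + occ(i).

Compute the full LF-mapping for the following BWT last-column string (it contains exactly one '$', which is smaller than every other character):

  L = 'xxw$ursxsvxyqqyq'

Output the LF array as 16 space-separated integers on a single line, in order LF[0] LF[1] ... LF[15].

Char counts: '$':1, 'q':3, 'r':1, 's':2, 'u':1, 'v':1, 'w':1, 'x':4, 'y':2
C (first-col start): C('$')=0, C('q')=1, C('r')=4, C('s')=5, C('u')=7, C('v')=8, C('w')=9, C('x')=10, C('y')=14
L[0]='x': occ=0, LF[0]=C('x')+0=10+0=10
L[1]='x': occ=1, LF[1]=C('x')+1=10+1=11
L[2]='w': occ=0, LF[2]=C('w')+0=9+0=9
L[3]='$': occ=0, LF[3]=C('$')+0=0+0=0
L[4]='u': occ=0, LF[4]=C('u')+0=7+0=7
L[5]='r': occ=0, LF[5]=C('r')+0=4+0=4
L[6]='s': occ=0, LF[6]=C('s')+0=5+0=5
L[7]='x': occ=2, LF[7]=C('x')+2=10+2=12
L[8]='s': occ=1, LF[8]=C('s')+1=5+1=6
L[9]='v': occ=0, LF[9]=C('v')+0=8+0=8
L[10]='x': occ=3, LF[10]=C('x')+3=10+3=13
L[11]='y': occ=0, LF[11]=C('y')+0=14+0=14
L[12]='q': occ=0, LF[12]=C('q')+0=1+0=1
L[13]='q': occ=1, LF[13]=C('q')+1=1+1=2
L[14]='y': occ=1, LF[14]=C('y')+1=14+1=15
L[15]='q': occ=2, LF[15]=C('q')+2=1+2=3

Answer: 10 11 9 0 7 4 5 12 6 8 13 14 1 2 15 3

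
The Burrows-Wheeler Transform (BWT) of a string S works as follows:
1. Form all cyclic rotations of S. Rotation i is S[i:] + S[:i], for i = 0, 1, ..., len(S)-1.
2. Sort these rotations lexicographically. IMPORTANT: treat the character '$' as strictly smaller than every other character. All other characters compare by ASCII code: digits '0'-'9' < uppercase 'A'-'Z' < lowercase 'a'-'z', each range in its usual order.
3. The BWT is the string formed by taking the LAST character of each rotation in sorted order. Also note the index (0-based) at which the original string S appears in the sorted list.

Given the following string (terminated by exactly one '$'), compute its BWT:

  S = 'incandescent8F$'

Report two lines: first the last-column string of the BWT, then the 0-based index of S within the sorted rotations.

Answer: Ft8cnsncd$iaeen
9

Derivation:
All 15 rotations (rotation i = S[i:]+S[:i]):
  rot[0] = incandescent8F$
  rot[1] = ncandescent8F$i
  rot[2] = candescent8F$in
  rot[3] = andescent8F$inc
  rot[4] = ndescent8F$inca
  rot[5] = descent8F$incan
  rot[6] = escent8F$incand
  rot[7] = scent8F$incande
  rot[8] = cent8F$incandes
  rot[9] = ent8F$incandesc
  rot[10] = nt8F$incandesce
  rot[11] = t8F$incandescen
  rot[12] = 8F$incandescent
  rot[13] = F$incandescent8
  rot[14] = $incandescent8F
Sorted (with $ < everything):
  sorted[0] = $incandescent8F  (last char: 'F')
  sorted[1] = 8F$incandescent  (last char: 't')
  sorted[2] = F$incandescent8  (last char: '8')
  sorted[3] = andescent8F$inc  (last char: 'c')
  sorted[4] = candescent8F$in  (last char: 'n')
  sorted[5] = cent8F$incandes  (last char: 's')
  sorted[6] = descent8F$incan  (last char: 'n')
  sorted[7] = ent8F$incandesc  (last char: 'c')
  sorted[8] = escent8F$incand  (last char: 'd')
  sorted[9] = incandescent8F$  (last char: '$')
  sorted[10] = ncandescent8F$i  (last char: 'i')
  sorted[11] = ndescent8F$inca  (last char: 'a')
  sorted[12] = nt8F$incandesce  (last char: 'e')
  sorted[13] = scent8F$incande  (last char: 'e')
  sorted[14] = t8F$incandescen  (last char: 'n')
Last column: Ft8cnsncd$iaeen
Original string S is at sorted index 9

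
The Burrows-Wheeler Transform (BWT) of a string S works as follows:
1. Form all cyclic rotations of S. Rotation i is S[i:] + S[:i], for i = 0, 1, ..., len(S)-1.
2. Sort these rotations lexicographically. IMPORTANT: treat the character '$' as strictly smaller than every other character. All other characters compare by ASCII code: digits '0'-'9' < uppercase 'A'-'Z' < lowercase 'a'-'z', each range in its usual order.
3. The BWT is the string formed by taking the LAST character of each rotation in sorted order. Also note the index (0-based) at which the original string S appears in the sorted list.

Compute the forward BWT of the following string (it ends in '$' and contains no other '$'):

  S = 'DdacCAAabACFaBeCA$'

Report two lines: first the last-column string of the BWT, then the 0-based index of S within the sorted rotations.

All 18 rotations (rotation i = S[i:]+S[:i]):
  rot[0] = DdacCAAabACFaBeCA$
  rot[1] = dacCAAabACFaBeCA$D
  rot[2] = acCAAabACFaBeCA$Dd
  rot[3] = cCAAabACFaBeCA$Dda
  rot[4] = CAAabACFaBeCA$Ddac
  rot[5] = AAabACFaBeCA$DdacC
  rot[6] = AabACFaBeCA$DdacCA
  rot[7] = abACFaBeCA$DdacCAA
  rot[8] = bACFaBeCA$DdacCAAa
  rot[9] = ACFaBeCA$DdacCAAab
  rot[10] = CFaBeCA$DdacCAAabA
  rot[11] = FaBeCA$DdacCAAabAC
  rot[12] = aBeCA$DdacCAAabACF
  rot[13] = BeCA$DdacCAAabACFa
  rot[14] = eCA$DdacCAAabACFaB
  rot[15] = CA$DdacCAAabACFaBe
  rot[16] = A$DdacCAAabACFaBeC
  rot[17] = $DdacCAAabACFaBeCA
Sorted (with $ < everything):
  sorted[0] = $DdacCAAabACFaBeCA  (last char: 'A')
  sorted[1] = A$DdacCAAabACFaBeC  (last char: 'C')
  sorted[2] = AAabACFaBeCA$DdacC  (last char: 'C')
  sorted[3] = ACFaBeCA$DdacCAAab  (last char: 'b')
  sorted[4] = AabACFaBeCA$DdacCA  (last char: 'A')
  sorted[5] = BeCA$DdacCAAabACFa  (last char: 'a')
  sorted[6] = CA$DdacCAAabACFaBe  (last char: 'e')
  sorted[7] = CAAabACFaBeCA$Ddac  (last char: 'c')
  sorted[8] = CFaBeCA$DdacCAAabA  (last char: 'A')
  sorted[9] = DdacCAAabACFaBeCA$  (last char: '$')
  sorted[10] = FaBeCA$DdacCAAabAC  (last char: 'C')
  sorted[11] = aBeCA$DdacCAAabACF  (last char: 'F')
  sorted[12] = abACFaBeCA$DdacCAA  (last char: 'A')
  sorted[13] = acCAAabACFaBeCA$Dd  (last char: 'd')
  sorted[14] = bACFaBeCA$DdacCAAa  (last char: 'a')
  sorted[15] = cCAAabACFaBeCA$Dda  (last char: 'a')
  sorted[16] = dacCAAabACFaBeCA$D  (last char: 'D')
  sorted[17] = eCA$DdacCAAabACFaB  (last char: 'B')
Last column: ACCbAaecA$CFAdaaDB
Original string S is at sorted index 9

Answer: ACCbAaecA$CFAdaaDB
9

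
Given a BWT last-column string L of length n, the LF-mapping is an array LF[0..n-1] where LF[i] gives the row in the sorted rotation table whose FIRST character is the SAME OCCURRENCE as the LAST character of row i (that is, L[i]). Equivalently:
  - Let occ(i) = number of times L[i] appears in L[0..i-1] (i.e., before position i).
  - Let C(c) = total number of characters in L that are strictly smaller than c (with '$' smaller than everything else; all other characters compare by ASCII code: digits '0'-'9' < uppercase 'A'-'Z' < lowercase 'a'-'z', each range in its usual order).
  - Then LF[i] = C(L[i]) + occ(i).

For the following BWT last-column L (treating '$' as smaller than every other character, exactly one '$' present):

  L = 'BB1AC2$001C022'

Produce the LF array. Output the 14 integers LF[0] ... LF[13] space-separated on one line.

Char counts: '$':1, '0':3, '1':2, '2':3, 'A':1, 'B':2, 'C':2
C (first-col start): C('$')=0, C('0')=1, C('1')=4, C('2')=6, C('A')=9, C('B')=10, C('C')=12
L[0]='B': occ=0, LF[0]=C('B')+0=10+0=10
L[1]='B': occ=1, LF[1]=C('B')+1=10+1=11
L[2]='1': occ=0, LF[2]=C('1')+0=4+0=4
L[3]='A': occ=0, LF[3]=C('A')+0=9+0=9
L[4]='C': occ=0, LF[4]=C('C')+0=12+0=12
L[5]='2': occ=0, LF[5]=C('2')+0=6+0=6
L[6]='$': occ=0, LF[6]=C('$')+0=0+0=0
L[7]='0': occ=0, LF[7]=C('0')+0=1+0=1
L[8]='0': occ=1, LF[8]=C('0')+1=1+1=2
L[9]='1': occ=1, LF[9]=C('1')+1=4+1=5
L[10]='C': occ=1, LF[10]=C('C')+1=12+1=13
L[11]='0': occ=2, LF[11]=C('0')+2=1+2=3
L[12]='2': occ=1, LF[12]=C('2')+1=6+1=7
L[13]='2': occ=2, LF[13]=C('2')+2=6+2=8

Answer: 10 11 4 9 12 6 0 1 2 5 13 3 7 8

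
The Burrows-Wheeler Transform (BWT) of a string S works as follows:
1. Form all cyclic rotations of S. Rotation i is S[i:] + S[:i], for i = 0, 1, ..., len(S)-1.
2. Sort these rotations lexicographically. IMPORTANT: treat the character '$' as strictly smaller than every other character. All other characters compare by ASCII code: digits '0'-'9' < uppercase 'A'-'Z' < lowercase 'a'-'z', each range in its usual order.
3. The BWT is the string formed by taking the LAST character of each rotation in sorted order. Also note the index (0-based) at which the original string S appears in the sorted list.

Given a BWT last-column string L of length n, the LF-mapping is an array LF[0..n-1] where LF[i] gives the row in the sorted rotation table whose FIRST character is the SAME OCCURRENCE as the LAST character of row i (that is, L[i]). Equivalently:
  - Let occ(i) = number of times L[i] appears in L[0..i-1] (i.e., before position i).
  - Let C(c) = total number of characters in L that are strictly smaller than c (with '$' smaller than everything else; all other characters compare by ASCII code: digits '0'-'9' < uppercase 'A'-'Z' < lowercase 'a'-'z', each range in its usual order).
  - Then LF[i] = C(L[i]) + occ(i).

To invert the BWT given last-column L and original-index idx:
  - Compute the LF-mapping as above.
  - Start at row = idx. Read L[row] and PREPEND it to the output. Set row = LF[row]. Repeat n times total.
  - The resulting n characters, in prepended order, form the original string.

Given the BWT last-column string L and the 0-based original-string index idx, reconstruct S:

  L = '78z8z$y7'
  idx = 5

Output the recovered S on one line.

LF mapping: 1 3 6 4 7 0 5 2
Walk LF starting at row 5, prepending L[row]:
  step 1: row=5, L[5]='$', prepend. Next row=LF[5]=0
  step 2: row=0, L[0]='7', prepend. Next row=LF[0]=1
  step 3: row=1, L[1]='8', prepend. Next row=LF[1]=3
  step 4: row=3, L[3]='8', prepend. Next row=LF[3]=4
  step 5: row=4, L[4]='z', prepend. Next row=LF[4]=7
  step 6: row=7, L[7]='7', prepend. Next row=LF[7]=2
  step 7: row=2, L[2]='z', prepend. Next row=LF[2]=6
  step 8: row=6, L[6]='y', prepend. Next row=LF[6]=5
Reversed output: yz7z887$

Answer: yz7z887$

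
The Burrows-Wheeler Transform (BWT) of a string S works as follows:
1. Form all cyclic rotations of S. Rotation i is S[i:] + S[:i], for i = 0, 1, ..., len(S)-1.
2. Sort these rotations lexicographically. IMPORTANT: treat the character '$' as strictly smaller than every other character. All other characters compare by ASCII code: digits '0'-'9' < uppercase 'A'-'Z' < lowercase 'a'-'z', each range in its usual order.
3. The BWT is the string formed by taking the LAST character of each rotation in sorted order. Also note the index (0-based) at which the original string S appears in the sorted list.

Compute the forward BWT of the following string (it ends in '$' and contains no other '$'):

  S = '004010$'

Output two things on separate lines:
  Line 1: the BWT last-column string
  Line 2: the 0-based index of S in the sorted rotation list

All 7 rotations (rotation i = S[i:]+S[:i]):
  rot[0] = 004010$
  rot[1] = 04010$0
  rot[2] = 4010$00
  rot[3] = 010$004
  rot[4] = 10$0040
  rot[5] = 0$00401
  rot[6] = $004010
Sorted (with $ < everything):
  sorted[0] = $004010  (last char: '0')
  sorted[1] = 0$00401  (last char: '1')
  sorted[2] = 004010$  (last char: '$')
  sorted[3] = 010$004  (last char: '4')
  sorted[4] = 04010$0  (last char: '0')
  sorted[5] = 10$0040  (last char: '0')
  sorted[6] = 4010$00  (last char: '0')
Last column: 01$4000
Original string S is at sorted index 2

Answer: 01$4000
2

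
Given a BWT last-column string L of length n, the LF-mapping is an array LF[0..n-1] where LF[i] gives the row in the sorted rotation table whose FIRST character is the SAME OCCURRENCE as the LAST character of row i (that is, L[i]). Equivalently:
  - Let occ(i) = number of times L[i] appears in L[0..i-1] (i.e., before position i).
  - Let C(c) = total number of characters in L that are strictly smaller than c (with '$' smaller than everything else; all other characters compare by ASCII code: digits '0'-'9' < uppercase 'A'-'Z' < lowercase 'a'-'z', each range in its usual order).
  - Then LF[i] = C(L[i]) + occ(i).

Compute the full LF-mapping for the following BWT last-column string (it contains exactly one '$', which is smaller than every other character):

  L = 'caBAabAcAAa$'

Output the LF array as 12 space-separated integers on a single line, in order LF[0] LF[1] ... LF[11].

Answer: 10 6 5 1 7 9 2 11 3 4 8 0

Derivation:
Char counts: '$':1, 'A':4, 'B':1, 'a':3, 'b':1, 'c':2
C (first-col start): C('$')=0, C('A')=1, C('B')=5, C('a')=6, C('b')=9, C('c')=10
L[0]='c': occ=0, LF[0]=C('c')+0=10+0=10
L[1]='a': occ=0, LF[1]=C('a')+0=6+0=6
L[2]='B': occ=0, LF[2]=C('B')+0=5+0=5
L[3]='A': occ=0, LF[3]=C('A')+0=1+0=1
L[4]='a': occ=1, LF[4]=C('a')+1=6+1=7
L[5]='b': occ=0, LF[5]=C('b')+0=9+0=9
L[6]='A': occ=1, LF[6]=C('A')+1=1+1=2
L[7]='c': occ=1, LF[7]=C('c')+1=10+1=11
L[8]='A': occ=2, LF[8]=C('A')+2=1+2=3
L[9]='A': occ=3, LF[9]=C('A')+3=1+3=4
L[10]='a': occ=2, LF[10]=C('a')+2=6+2=8
L[11]='$': occ=0, LF[11]=C('$')+0=0+0=0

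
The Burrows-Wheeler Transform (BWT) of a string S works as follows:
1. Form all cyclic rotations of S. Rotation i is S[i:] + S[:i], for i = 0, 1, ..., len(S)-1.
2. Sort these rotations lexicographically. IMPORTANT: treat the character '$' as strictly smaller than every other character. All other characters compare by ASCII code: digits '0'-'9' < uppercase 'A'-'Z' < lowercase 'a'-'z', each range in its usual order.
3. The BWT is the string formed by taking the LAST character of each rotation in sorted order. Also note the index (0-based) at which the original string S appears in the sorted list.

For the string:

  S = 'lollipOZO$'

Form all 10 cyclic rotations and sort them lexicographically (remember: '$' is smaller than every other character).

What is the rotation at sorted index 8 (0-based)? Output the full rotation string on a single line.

All 10 rotations (rotation i = S[i:]+S[:i]):
  rot[0] = lollipOZO$
  rot[1] = ollipOZO$l
  rot[2] = llipOZO$lo
  rot[3] = lipOZO$lol
  rot[4] = ipOZO$loll
  rot[5] = pOZO$lolli
  rot[6] = OZO$lollip
  rot[7] = ZO$lollipO
  rot[8] = O$lollipOZ
  rot[9] = $lollipOZO
Sorted (with $ < everything):
  sorted[0] = $lollipOZO
  sorted[1] = O$lollipOZ
  sorted[2] = OZO$lollip
  sorted[3] = ZO$lollipO
  sorted[4] = ipOZO$loll
  sorted[5] = lipOZO$lol
  sorted[6] = llipOZO$lo
  sorted[7] = lollipOZO$
  sorted[8] = ollipOZO$l
  sorted[9] = pOZO$lolli
sorted[8] = ollipOZO$l

Answer: ollipOZO$l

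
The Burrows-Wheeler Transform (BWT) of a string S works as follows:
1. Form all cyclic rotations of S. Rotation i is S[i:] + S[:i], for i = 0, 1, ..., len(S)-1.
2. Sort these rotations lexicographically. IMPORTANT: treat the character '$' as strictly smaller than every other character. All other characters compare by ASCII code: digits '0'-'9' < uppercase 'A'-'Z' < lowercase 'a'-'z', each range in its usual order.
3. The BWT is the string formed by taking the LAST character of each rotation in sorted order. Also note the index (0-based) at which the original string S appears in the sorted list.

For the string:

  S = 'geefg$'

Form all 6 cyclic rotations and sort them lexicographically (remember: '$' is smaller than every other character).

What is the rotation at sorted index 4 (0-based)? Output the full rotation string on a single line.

All 6 rotations (rotation i = S[i:]+S[:i]):
  rot[0] = geefg$
  rot[1] = eefg$g
  rot[2] = efg$ge
  rot[3] = fg$gee
  rot[4] = g$geef
  rot[5] = $geefg
Sorted (with $ < everything):
  sorted[0] = $geefg
  sorted[1] = eefg$g
  sorted[2] = efg$ge
  sorted[3] = fg$gee
  sorted[4] = g$geef
  sorted[5] = geefg$
sorted[4] = g$geef

Answer: g$geef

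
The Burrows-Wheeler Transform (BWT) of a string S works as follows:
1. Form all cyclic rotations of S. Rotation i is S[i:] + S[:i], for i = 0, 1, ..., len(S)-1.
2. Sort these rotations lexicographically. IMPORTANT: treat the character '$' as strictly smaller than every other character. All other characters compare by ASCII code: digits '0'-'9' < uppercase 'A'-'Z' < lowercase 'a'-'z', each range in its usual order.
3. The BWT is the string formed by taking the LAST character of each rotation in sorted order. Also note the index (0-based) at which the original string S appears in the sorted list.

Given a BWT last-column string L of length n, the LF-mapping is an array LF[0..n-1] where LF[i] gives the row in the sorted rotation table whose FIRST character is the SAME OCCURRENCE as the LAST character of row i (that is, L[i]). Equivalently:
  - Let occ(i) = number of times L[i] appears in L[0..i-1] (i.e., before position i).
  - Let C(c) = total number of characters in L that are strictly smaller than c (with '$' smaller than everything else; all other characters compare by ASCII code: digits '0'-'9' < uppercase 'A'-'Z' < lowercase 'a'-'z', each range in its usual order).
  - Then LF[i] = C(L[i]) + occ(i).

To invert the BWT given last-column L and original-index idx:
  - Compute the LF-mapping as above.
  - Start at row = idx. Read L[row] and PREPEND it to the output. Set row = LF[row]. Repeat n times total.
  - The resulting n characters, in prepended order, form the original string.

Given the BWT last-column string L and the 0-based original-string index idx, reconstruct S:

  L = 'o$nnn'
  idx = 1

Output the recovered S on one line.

LF mapping: 4 0 1 2 3
Walk LF starting at row 1, prepending L[row]:
  step 1: row=1, L[1]='$', prepend. Next row=LF[1]=0
  step 2: row=0, L[0]='o', prepend. Next row=LF[0]=4
  step 3: row=4, L[4]='n', prepend. Next row=LF[4]=3
  step 4: row=3, L[3]='n', prepend. Next row=LF[3]=2
  step 5: row=2, L[2]='n', prepend. Next row=LF[2]=1
Reversed output: nnno$

Answer: nnno$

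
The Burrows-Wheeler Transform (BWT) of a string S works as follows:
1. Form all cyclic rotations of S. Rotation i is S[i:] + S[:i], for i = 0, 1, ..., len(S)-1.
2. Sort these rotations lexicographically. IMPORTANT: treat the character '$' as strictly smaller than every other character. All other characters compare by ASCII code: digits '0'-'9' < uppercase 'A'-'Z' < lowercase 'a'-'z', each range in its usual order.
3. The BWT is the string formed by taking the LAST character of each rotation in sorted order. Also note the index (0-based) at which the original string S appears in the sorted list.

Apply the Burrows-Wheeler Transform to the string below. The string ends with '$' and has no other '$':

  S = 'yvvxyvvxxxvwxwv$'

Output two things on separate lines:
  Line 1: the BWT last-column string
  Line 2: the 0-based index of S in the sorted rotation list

All 16 rotations (rotation i = S[i:]+S[:i]):
  rot[0] = yvvxyvvxxxvwxwv$
  rot[1] = vvxyvvxxxvwxwv$y
  rot[2] = vxyvvxxxvwxwv$yv
  rot[3] = xyvvxxxvwxwv$yvv
  rot[4] = yvvxxxvwxwv$yvvx
  rot[5] = vvxxxvwxwv$yvvxy
  rot[6] = vxxxvwxwv$yvvxyv
  rot[7] = xxxvwxwv$yvvxyvv
  rot[8] = xxvwxwv$yvvxyvvx
  rot[9] = xvwxwv$yvvxyvvxx
  rot[10] = vwxwv$yvvxyvvxxx
  rot[11] = wxwv$yvvxyvvxxxv
  rot[12] = xwv$yvvxyvvxxxvw
  rot[13] = wv$yvvxyvvxxxvwx
  rot[14] = v$yvvxyvvxxxvwxw
  rot[15] = $yvvxyvvxxxvwxwv
Sorted (with $ < everything):
  sorted[0] = $yvvxyvvxxxvwxwv  (last char: 'v')
  sorted[1] = v$yvvxyvvxxxvwxw  (last char: 'w')
  sorted[2] = vvxxxvwxwv$yvvxy  (last char: 'y')
  sorted[3] = vvxyvvxxxvwxwv$y  (last char: 'y')
  sorted[4] = vwxwv$yvvxyvvxxx  (last char: 'x')
  sorted[5] = vxxxvwxwv$yvvxyv  (last char: 'v')
  sorted[6] = vxyvvxxxvwxwv$yv  (last char: 'v')
  sorted[7] = wv$yvvxyvvxxxvwx  (last char: 'x')
  sorted[8] = wxwv$yvvxyvvxxxv  (last char: 'v')
  sorted[9] = xvwxwv$yvvxyvvxx  (last char: 'x')
  sorted[10] = xwv$yvvxyvvxxxvw  (last char: 'w')
  sorted[11] = xxvwxwv$yvvxyvvx  (last char: 'x')
  sorted[12] = xxxvwxwv$yvvxyvv  (last char: 'v')
  sorted[13] = xyvvxxxvwxwv$yvv  (last char: 'v')
  sorted[14] = yvvxxxvwxwv$yvvx  (last char: 'x')
  sorted[15] = yvvxyvvxxxvwxwv$  (last char: '$')
Last column: vwyyxvvxvxwxvvx$
Original string S is at sorted index 15

Answer: vwyyxvvxvxwxvvx$
15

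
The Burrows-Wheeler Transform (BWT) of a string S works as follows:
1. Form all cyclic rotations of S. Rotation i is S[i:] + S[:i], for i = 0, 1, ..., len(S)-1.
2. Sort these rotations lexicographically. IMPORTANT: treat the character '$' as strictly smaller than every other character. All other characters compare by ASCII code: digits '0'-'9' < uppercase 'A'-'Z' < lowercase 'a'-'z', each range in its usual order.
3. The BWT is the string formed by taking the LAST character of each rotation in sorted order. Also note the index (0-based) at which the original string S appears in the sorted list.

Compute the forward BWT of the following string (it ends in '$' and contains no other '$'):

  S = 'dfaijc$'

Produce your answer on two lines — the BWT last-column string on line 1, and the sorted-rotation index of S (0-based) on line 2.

All 7 rotations (rotation i = S[i:]+S[:i]):
  rot[0] = dfaijc$
  rot[1] = faijc$d
  rot[2] = aijc$df
  rot[3] = ijc$dfa
  rot[4] = jc$dfai
  rot[5] = c$dfaij
  rot[6] = $dfaijc
Sorted (with $ < everything):
  sorted[0] = $dfaijc  (last char: 'c')
  sorted[1] = aijc$df  (last char: 'f')
  sorted[2] = c$dfaij  (last char: 'j')
  sorted[3] = dfaijc$  (last char: '$')
  sorted[4] = faijc$d  (last char: 'd')
  sorted[5] = ijc$dfa  (last char: 'a')
  sorted[6] = jc$dfai  (last char: 'i')
Last column: cfj$dai
Original string S is at sorted index 3

Answer: cfj$dai
3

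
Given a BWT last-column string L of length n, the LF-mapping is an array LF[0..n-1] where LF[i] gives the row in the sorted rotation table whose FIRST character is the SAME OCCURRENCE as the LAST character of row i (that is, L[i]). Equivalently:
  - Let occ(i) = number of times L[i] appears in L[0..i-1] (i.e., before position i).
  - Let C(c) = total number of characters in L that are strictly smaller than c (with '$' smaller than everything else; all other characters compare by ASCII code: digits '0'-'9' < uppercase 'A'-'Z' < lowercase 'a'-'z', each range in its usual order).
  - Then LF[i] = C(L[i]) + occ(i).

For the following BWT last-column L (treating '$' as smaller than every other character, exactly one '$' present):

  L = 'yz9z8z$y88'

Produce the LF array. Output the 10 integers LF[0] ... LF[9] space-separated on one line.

Answer: 5 7 4 8 1 9 0 6 2 3

Derivation:
Char counts: '$':1, '8':3, '9':1, 'y':2, 'z':3
C (first-col start): C('$')=0, C('8')=1, C('9')=4, C('y')=5, C('z')=7
L[0]='y': occ=0, LF[0]=C('y')+0=5+0=5
L[1]='z': occ=0, LF[1]=C('z')+0=7+0=7
L[2]='9': occ=0, LF[2]=C('9')+0=4+0=4
L[3]='z': occ=1, LF[3]=C('z')+1=7+1=8
L[4]='8': occ=0, LF[4]=C('8')+0=1+0=1
L[5]='z': occ=2, LF[5]=C('z')+2=7+2=9
L[6]='$': occ=0, LF[6]=C('$')+0=0+0=0
L[7]='y': occ=1, LF[7]=C('y')+1=5+1=6
L[8]='8': occ=1, LF[8]=C('8')+1=1+1=2
L[9]='8': occ=2, LF[9]=C('8')+2=1+2=3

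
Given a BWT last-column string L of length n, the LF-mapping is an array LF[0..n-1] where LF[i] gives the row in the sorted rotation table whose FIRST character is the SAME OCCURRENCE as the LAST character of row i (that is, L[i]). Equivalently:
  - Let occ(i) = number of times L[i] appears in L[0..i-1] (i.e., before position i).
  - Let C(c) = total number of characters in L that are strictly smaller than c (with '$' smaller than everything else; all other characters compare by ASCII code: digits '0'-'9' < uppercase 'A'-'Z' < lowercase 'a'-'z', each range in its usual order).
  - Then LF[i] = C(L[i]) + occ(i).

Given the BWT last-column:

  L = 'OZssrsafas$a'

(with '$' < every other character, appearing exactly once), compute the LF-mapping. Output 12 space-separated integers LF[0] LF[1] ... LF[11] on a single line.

Answer: 1 2 8 9 7 10 3 6 4 11 0 5

Derivation:
Char counts: '$':1, 'O':1, 'Z':1, 'a':3, 'f':1, 'r':1, 's':4
C (first-col start): C('$')=0, C('O')=1, C('Z')=2, C('a')=3, C('f')=6, C('r')=7, C('s')=8
L[0]='O': occ=0, LF[0]=C('O')+0=1+0=1
L[1]='Z': occ=0, LF[1]=C('Z')+0=2+0=2
L[2]='s': occ=0, LF[2]=C('s')+0=8+0=8
L[3]='s': occ=1, LF[3]=C('s')+1=8+1=9
L[4]='r': occ=0, LF[4]=C('r')+0=7+0=7
L[5]='s': occ=2, LF[5]=C('s')+2=8+2=10
L[6]='a': occ=0, LF[6]=C('a')+0=3+0=3
L[7]='f': occ=0, LF[7]=C('f')+0=6+0=6
L[8]='a': occ=1, LF[8]=C('a')+1=3+1=4
L[9]='s': occ=3, LF[9]=C('s')+3=8+3=11
L[10]='$': occ=0, LF[10]=C('$')+0=0+0=0
L[11]='a': occ=2, LF[11]=C('a')+2=3+2=5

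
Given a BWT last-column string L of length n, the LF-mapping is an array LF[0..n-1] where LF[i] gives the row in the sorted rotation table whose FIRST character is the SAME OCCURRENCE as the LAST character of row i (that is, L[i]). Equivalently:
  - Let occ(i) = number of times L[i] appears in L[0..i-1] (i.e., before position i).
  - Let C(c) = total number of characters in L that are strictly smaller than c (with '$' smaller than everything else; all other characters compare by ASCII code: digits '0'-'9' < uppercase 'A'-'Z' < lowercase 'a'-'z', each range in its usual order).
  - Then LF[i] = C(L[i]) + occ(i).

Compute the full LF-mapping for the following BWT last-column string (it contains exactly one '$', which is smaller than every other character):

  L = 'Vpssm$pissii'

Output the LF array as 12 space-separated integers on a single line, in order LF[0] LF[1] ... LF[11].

Char counts: '$':1, 'V':1, 'i':3, 'm':1, 'p':2, 's':4
C (first-col start): C('$')=0, C('V')=1, C('i')=2, C('m')=5, C('p')=6, C('s')=8
L[0]='V': occ=0, LF[0]=C('V')+0=1+0=1
L[1]='p': occ=0, LF[1]=C('p')+0=6+0=6
L[2]='s': occ=0, LF[2]=C('s')+0=8+0=8
L[3]='s': occ=1, LF[3]=C('s')+1=8+1=9
L[4]='m': occ=0, LF[4]=C('m')+0=5+0=5
L[5]='$': occ=0, LF[5]=C('$')+0=0+0=0
L[6]='p': occ=1, LF[6]=C('p')+1=6+1=7
L[7]='i': occ=0, LF[7]=C('i')+0=2+0=2
L[8]='s': occ=2, LF[8]=C('s')+2=8+2=10
L[9]='s': occ=3, LF[9]=C('s')+3=8+3=11
L[10]='i': occ=1, LF[10]=C('i')+1=2+1=3
L[11]='i': occ=2, LF[11]=C('i')+2=2+2=4

Answer: 1 6 8 9 5 0 7 2 10 11 3 4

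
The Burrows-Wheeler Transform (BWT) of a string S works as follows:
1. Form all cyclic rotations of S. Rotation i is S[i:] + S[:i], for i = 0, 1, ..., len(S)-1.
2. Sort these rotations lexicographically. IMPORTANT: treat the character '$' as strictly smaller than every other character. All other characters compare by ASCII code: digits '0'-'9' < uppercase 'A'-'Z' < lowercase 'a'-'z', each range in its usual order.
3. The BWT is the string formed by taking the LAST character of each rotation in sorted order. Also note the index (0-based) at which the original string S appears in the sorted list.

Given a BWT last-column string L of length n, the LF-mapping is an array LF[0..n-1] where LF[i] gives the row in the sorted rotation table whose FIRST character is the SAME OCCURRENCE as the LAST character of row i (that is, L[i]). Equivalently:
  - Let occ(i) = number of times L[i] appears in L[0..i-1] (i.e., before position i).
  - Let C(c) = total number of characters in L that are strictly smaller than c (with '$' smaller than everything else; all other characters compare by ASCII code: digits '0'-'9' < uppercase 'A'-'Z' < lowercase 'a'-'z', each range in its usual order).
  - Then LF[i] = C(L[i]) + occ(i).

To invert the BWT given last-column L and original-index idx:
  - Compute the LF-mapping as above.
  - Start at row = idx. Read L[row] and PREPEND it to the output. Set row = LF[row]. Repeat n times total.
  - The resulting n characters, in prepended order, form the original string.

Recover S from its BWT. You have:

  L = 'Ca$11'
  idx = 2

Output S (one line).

LF mapping: 3 4 0 1 2
Walk LF starting at row 2, prepending L[row]:
  step 1: row=2, L[2]='$', prepend. Next row=LF[2]=0
  step 2: row=0, L[0]='C', prepend. Next row=LF[0]=3
  step 3: row=3, L[3]='1', prepend. Next row=LF[3]=1
  step 4: row=1, L[1]='a', prepend. Next row=LF[1]=4
  step 5: row=4, L[4]='1', prepend. Next row=LF[4]=2
Reversed output: 1a1C$

Answer: 1a1C$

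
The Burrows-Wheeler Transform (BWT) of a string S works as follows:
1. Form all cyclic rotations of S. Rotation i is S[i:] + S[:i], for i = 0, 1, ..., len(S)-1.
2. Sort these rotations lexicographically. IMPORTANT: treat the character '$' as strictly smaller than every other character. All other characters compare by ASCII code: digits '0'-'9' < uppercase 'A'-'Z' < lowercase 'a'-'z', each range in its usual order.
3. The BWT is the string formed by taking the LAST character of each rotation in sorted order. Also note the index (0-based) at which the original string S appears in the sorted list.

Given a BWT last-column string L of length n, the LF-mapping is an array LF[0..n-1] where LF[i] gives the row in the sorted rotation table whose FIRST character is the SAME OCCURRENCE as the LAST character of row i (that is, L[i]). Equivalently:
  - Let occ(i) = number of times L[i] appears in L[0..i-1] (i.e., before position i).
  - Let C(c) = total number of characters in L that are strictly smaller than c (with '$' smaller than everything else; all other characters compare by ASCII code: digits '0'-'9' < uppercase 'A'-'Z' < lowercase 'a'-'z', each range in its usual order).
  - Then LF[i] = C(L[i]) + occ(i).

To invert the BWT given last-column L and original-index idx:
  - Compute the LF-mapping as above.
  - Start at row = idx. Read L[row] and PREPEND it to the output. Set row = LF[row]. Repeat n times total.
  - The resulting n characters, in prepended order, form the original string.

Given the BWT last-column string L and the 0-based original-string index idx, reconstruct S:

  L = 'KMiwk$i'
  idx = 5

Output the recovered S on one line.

Answer: kiwiMK$

Derivation:
LF mapping: 1 2 3 6 5 0 4
Walk LF starting at row 5, prepending L[row]:
  step 1: row=5, L[5]='$', prepend. Next row=LF[5]=0
  step 2: row=0, L[0]='K', prepend. Next row=LF[0]=1
  step 3: row=1, L[1]='M', prepend. Next row=LF[1]=2
  step 4: row=2, L[2]='i', prepend. Next row=LF[2]=3
  step 5: row=3, L[3]='w', prepend. Next row=LF[3]=6
  step 6: row=6, L[6]='i', prepend. Next row=LF[6]=4
  step 7: row=4, L[4]='k', prepend. Next row=LF[4]=5
Reversed output: kiwiMK$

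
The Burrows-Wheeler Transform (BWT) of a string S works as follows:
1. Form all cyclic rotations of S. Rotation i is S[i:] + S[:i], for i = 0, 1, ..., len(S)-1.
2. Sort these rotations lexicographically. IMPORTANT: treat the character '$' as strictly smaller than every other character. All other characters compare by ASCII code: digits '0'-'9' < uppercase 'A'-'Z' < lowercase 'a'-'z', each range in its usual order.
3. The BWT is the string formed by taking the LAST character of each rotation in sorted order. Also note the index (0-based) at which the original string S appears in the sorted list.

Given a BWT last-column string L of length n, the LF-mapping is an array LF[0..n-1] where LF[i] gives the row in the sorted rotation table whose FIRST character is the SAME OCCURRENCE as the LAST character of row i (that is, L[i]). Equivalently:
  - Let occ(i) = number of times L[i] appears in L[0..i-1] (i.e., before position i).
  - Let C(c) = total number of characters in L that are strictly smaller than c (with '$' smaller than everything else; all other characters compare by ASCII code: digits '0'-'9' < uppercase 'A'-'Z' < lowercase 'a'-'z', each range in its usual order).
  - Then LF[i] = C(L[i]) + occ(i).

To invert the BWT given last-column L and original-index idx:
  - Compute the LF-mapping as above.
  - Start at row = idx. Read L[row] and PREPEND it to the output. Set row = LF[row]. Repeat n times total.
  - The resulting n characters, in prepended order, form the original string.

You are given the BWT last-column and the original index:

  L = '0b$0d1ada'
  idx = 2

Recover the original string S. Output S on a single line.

Answer: 01addab0$

Derivation:
LF mapping: 1 6 0 2 7 3 4 8 5
Walk LF starting at row 2, prepending L[row]:
  step 1: row=2, L[2]='$', prepend. Next row=LF[2]=0
  step 2: row=0, L[0]='0', prepend. Next row=LF[0]=1
  step 3: row=1, L[1]='b', prepend. Next row=LF[1]=6
  step 4: row=6, L[6]='a', prepend. Next row=LF[6]=4
  step 5: row=4, L[4]='d', prepend. Next row=LF[4]=7
  step 6: row=7, L[7]='d', prepend. Next row=LF[7]=8
  step 7: row=8, L[8]='a', prepend. Next row=LF[8]=5
  step 8: row=5, L[5]='1', prepend. Next row=LF[5]=3
  step 9: row=3, L[3]='0', prepend. Next row=LF[3]=2
Reversed output: 01addab0$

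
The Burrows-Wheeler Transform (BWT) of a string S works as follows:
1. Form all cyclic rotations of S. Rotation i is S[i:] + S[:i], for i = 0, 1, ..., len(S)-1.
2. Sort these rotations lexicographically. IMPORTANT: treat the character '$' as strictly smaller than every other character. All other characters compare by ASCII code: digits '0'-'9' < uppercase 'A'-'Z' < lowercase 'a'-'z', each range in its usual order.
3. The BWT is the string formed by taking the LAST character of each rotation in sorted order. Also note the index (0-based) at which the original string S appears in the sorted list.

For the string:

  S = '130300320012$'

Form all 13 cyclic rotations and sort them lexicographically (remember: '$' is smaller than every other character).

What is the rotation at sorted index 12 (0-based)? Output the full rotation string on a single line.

All 13 rotations (rotation i = S[i:]+S[:i]):
  rot[0] = 130300320012$
  rot[1] = 30300320012$1
  rot[2] = 0300320012$13
  rot[3] = 300320012$130
  rot[4] = 00320012$1303
  rot[5] = 0320012$13030
  rot[6] = 320012$130300
  rot[7] = 20012$1303003
  rot[8] = 0012$13030032
  rot[9] = 012$130300320
  rot[10] = 12$1303003200
  rot[11] = 2$13030032001
  rot[12] = $130300320012
Sorted (with $ < everything):
  sorted[0] = $130300320012
  sorted[1] = 0012$13030032
  sorted[2] = 00320012$1303
  sorted[3] = 012$130300320
  sorted[4] = 0300320012$13
  sorted[5] = 0320012$13030
  sorted[6] = 12$1303003200
  sorted[7] = 130300320012$
  sorted[8] = 2$13030032001
  sorted[9] = 20012$1303003
  sorted[10] = 300320012$130
  sorted[11] = 30300320012$1
  sorted[12] = 320012$130300
sorted[12] = 320012$130300

Answer: 320012$130300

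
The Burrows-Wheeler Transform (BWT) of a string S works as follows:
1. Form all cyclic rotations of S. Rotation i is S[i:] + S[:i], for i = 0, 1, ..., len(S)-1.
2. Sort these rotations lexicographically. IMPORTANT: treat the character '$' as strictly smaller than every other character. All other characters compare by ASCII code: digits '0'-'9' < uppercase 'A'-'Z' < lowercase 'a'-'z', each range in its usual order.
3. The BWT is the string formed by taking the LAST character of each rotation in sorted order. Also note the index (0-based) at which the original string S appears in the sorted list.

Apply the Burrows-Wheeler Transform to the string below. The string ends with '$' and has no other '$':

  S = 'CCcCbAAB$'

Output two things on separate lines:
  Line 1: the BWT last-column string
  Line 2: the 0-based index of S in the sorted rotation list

Answer: BbAA$cCCC
4

Derivation:
All 9 rotations (rotation i = S[i:]+S[:i]):
  rot[0] = CCcCbAAB$
  rot[1] = CcCbAAB$C
  rot[2] = cCbAAB$CC
  rot[3] = CbAAB$CCc
  rot[4] = bAAB$CCcC
  rot[5] = AAB$CCcCb
  rot[6] = AB$CCcCbA
  rot[7] = B$CCcCbAA
  rot[8] = $CCcCbAAB
Sorted (with $ < everything):
  sorted[0] = $CCcCbAAB  (last char: 'B')
  sorted[1] = AAB$CCcCb  (last char: 'b')
  sorted[2] = AB$CCcCbA  (last char: 'A')
  sorted[3] = B$CCcCbAA  (last char: 'A')
  sorted[4] = CCcCbAAB$  (last char: '$')
  sorted[5] = CbAAB$CCc  (last char: 'c')
  sorted[6] = CcCbAAB$C  (last char: 'C')
  sorted[7] = bAAB$CCcC  (last char: 'C')
  sorted[8] = cCbAAB$CC  (last char: 'C')
Last column: BbAA$cCCC
Original string S is at sorted index 4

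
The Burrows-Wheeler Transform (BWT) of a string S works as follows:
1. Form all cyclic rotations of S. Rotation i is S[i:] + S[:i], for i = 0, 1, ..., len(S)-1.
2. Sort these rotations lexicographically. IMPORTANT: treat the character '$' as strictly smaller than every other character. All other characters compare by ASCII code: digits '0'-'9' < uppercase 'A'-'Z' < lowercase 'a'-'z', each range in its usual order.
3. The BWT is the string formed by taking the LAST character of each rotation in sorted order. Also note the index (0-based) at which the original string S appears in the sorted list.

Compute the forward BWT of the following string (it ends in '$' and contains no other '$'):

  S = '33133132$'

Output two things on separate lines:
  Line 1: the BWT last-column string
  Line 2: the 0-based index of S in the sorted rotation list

Answer: 23333311$
8

Derivation:
All 9 rotations (rotation i = S[i:]+S[:i]):
  rot[0] = 33133132$
  rot[1] = 3133132$3
  rot[2] = 133132$33
  rot[3] = 33132$331
  rot[4] = 3132$3313
  rot[5] = 132$33133
  rot[6] = 32$331331
  rot[7] = 2$3313313
  rot[8] = $33133132
Sorted (with $ < everything):
  sorted[0] = $33133132  (last char: '2')
  sorted[1] = 132$33133  (last char: '3')
  sorted[2] = 133132$33  (last char: '3')
  sorted[3] = 2$3313313  (last char: '3')
  sorted[4] = 3132$3313  (last char: '3')
  sorted[5] = 3133132$3  (last char: '3')
  sorted[6] = 32$331331  (last char: '1')
  sorted[7] = 33132$331  (last char: '1')
  sorted[8] = 33133132$  (last char: '$')
Last column: 23333311$
Original string S is at sorted index 8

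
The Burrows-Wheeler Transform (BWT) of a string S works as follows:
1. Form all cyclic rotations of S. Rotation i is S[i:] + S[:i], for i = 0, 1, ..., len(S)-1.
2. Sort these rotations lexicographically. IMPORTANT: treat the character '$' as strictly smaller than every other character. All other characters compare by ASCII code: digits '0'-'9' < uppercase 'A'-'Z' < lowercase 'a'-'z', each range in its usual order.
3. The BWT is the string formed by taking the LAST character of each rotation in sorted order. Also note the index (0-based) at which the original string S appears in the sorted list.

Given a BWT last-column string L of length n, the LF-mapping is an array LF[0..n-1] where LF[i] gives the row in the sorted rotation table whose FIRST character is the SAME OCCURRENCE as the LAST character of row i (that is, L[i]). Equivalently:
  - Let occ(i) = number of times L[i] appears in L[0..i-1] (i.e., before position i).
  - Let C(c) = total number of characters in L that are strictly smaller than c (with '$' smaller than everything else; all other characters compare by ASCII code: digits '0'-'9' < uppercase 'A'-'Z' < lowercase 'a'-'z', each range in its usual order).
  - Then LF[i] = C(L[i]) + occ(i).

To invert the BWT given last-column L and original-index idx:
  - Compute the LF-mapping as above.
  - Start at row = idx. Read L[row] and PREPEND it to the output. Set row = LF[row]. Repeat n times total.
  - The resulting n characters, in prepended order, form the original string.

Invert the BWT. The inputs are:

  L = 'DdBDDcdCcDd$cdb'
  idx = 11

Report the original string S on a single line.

LF mapping: 3 11 1 4 5 8 12 2 9 6 13 0 10 14 7
Walk LF starting at row 11, prepending L[row]:
  step 1: row=11, L[11]='$', prepend. Next row=LF[11]=0
  step 2: row=0, L[0]='D', prepend. Next row=LF[0]=3
  step 3: row=3, L[3]='D', prepend. Next row=LF[3]=4
  step 4: row=4, L[4]='D', prepend. Next row=LF[4]=5
  step 5: row=5, L[5]='c', prepend. Next row=LF[5]=8
  step 6: row=8, L[8]='c', prepend. Next row=LF[8]=9
  step 7: row=9, L[9]='D', prepend. Next row=LF[9]=6
  step 8: row=6, L[6]='d', prepend. Next row=LF[6]=12
  step 9: row=12, L[12]='c', prepend. Next row=LF[12]=10
  step 10: row=10, L[10]='d', prepend. Next row=LF[10]=13
  step 11: row=13, L[13]='d', prepend. Next row=LF[13]=14
  step 12: row=14, L[14]='b', prepend. Next row=LF[14]=7
  step 13: row=7, L[7]='C', prepend. Next row=LF[7]=2
  step 14: row=2, L[2]='B', prepend. Next row=LF[2]=1
  step 15: row=1, L[1]='d', prepend. Next row=LF[1]=11
Reversed output: dBCbddcdDccDDD$

Answer: dBCbddcdDccDDD$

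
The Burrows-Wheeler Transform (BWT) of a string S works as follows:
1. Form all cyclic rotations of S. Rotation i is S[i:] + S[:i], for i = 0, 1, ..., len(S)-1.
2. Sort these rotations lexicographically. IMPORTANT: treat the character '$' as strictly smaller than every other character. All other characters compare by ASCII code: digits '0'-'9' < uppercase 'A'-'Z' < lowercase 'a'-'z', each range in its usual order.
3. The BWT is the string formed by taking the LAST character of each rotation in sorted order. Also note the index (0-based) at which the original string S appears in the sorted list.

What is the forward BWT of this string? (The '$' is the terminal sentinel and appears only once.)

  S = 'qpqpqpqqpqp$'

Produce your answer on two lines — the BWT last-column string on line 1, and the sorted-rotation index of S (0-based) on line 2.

Answer: pqqqqqpq$ppp
8

Derivation:
All 12 rotations (rotation i = S[i:]+S[:i]):
  rot[0] = qpqpqpqqpqp$
  rot[1] = pqpqpqqpqp$q
  rot[2] = qpqpqqpqp$qp
  rot[3] = pqpqqpqp$qpq
  rot[4] = qpqqpqp$qpqp
  rot[5] = pqqpqp$qpqpq
  rot[6] = qqpqp$qpqpqp
  rot[7] = qpqp$qpqpqpq
  rot[8] = pqp$qpqpqpqq
  rot[9] = qp$qpqpqpqqp
  rot[10] = p$qpqpqpqqpq
  rot[11] = $qpqpqpqqpqp
Sorted (with $ < everything):
  sorted[0] = $qpqpqpqqpqp  (last char: 'p')
  sorted[1] = p$qpqpqpqqpq  (last char: 'q')
  sorted[2] = pqp$qpqpqpqq  (last char: 'q')
  sorted[3] = pqpqpqqpqp$q  (last char: 'q')
  sorted[4] = pqpqqpqp$qpq  (last char: 'q')
  sorted[5] = pqqpqp$qpqpq  (last char: 'q')
  sorted[6] = qp$qpqpqpqqp  (last char: 'p')
  sorted[7] = qpqp$qpqpqpq  (last char: 'q')
  sorted[8] = qpqpqpqqpqp$  (last char: '$')
  sorted[9] = qpqpqqpqp$qp  (last char: 'p')
  sorted[10] = qpqqpqp$qpqp  (last char: 'p')
  sorted[11] = qqpqp$qpqpqp  (last char: 'p')
Last column: pqqqqqpq$ppp
Original string S is at sorted index 8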